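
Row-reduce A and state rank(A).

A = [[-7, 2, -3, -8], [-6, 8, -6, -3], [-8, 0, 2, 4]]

Row reduction:
R2 <- R2 - (6/7)*R1:  [     0   44/7  -24/7   27/7 ]
R3 <- R3 - (8/7)*R1:  [     0  -16/7   38/7   92/7 ]
R3 <- R3 - (-4/11)*R2:  [      0       0   46/11  160/11 ]
Row echelon form:
[ -7     2     -3      -8 ]
[  0  44/7  -24/7    27/7 ]
[  0     0  46/11  160/11 ]
Nonzero rows / pivot columns: 3

rank(A) = 3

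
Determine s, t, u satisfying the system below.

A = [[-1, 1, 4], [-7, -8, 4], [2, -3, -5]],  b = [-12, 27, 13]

(-5, -1, -4)

Forward elimination on [A|b]:
R2 <- R2 - (7)*R1:  [   0  -15  -24  111 ]
R3 <- R3 - (-2)*R1:  [   0   -1    3  -11 ]
R3 <- R3 - (1/15)*R2:  [     0      0   23/5  -92/5 ]
Row echelon form:
[ -1    1     4  |    -12 ]
[  0  -15   -24  |    111 ]
[  0    0  23/5  |  -92/5 ]
Back-substitution:
u = (-92/5) / (23/5) = -4
t = (111 - (-24)*(-4)) / -15 = -1
s = (-12 - (1)*(-1) - (4)*(-4)) / -1 = -5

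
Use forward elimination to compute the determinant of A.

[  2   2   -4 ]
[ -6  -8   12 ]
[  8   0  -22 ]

det(A) = 24

Forward elimination:
R2 <- R2 - (-3)*R1:  [  0  -2   0 ]
R3 <- R3 - (4)*R1:  [  0  -8  -6 ]
R3 <- R3 - (4)*R2:  [  0   0  -6 ]
Upper-triangular form:
[ 2   2  -4 ]
[ 0  -2   0 ]
[ 0   0  -6 ]
det(A) = (-1)^0 * (2) * (-2) * (-6) = 24  (0 row swaps -> sign +1)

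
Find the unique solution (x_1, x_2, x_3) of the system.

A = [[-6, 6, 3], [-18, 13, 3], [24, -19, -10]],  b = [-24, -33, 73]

(-1, -3, -4)

Forward elimination on [A|b]:
R2 <- R2 - (3)*R1:  [  0  -5  -6  39 ]
R3 <- R3 - (-4)*R1:  [   0    5    2  -23 ]
R3 <- R3 - (-1)*R2:  [  0   0  -4  16 ]
Row echelon form:
[ -6   6   3  |  -24 ]
[  0  -5  -6  |   39 ]
[  0   0  -4  |   16 ]
Back-substitution:
x_3 = (16) / -4 = -4
x_2 = (39 - (-6)*(-4)) / -5 = -3
x_1 = (-24 - (6)*(-3) - (3)*(-4)) / -6 = -1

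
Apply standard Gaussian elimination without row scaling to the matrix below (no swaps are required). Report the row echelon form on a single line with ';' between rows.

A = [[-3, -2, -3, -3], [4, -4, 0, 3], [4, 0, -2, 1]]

REF = [-3 -2 -3 -3; 0 -20/3 -4 -1; 0 0 -22/5 -13/5]

Forward elimination:
R2 <- R2 - (-4/3)*R1:  [     0  -20/3     -4     -1 ]
R3 <- R3 - (-4/3)*R1:  [    0  -8/3    -6    -3 ]
R3 <- R3 - (2/5)*R2:  [     0      0  -22/5  -13/5 ]
Row echelon form:
[ -3     -2     -3     -3 ]
[  0  -20/3     -4     -1 ]
[  0      0  -22/5  -13/5 ]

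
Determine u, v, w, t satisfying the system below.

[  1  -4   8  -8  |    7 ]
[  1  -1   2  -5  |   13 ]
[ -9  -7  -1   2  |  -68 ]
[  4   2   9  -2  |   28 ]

Forward elimination on [A|b]:
R2 <- R2 - (1)*R1:  [  0   3  -6   3   6 ]
R3 <- R3 - (-9)*R1:  [   0  -43   71  -70   -5 ]
R4 <- R4 - (4)*R1:  [   0   18  -23   30    0 ]
R3 <- R3 - (-43/3)*R2:  [   0    0  -15  -27   81 ]
R4 <- R4 - (6)*R2:  [   0    0   13   12  -36 ]
R4 <- R4 - (-13/15)*R3:  [     0      0      0  -57/5  171/5 ]
Row echelon form:
[ 1  -4    8     -8  |      7 ]
[ 0   3   -6      3  |      6 ]
[ 0   0  -15    -27  |     81 ]
[ 0   0    0  -57/5  |  171/5 ]
Back-substitution:
t = (171/5) / (-57/5) = -3
w = (81 - (-27)*(-3)) / -15 = 0
v = (6 - (-6)*(0) - (3)*(-3)) / 3 = 5
u = (7 - (-4)*(5) - (8)*(0) - (-8)*(-3)) / 1 = 3

(3, 5, 0, -3)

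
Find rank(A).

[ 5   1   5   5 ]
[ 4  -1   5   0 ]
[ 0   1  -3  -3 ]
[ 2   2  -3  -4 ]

rank(A) = 4

Row reduction:
R2 <- R2 - (4/5)*R1:  [    0  -9/5     1    -4 ]
R4 <- R4 - (2/5)*R1:  [   0  8/5   -5   -6 ]
R3 <- R3 - (-5/9)*R2:  [     0      0  -22/9  -47/9 ]
R4 <- R4 - (-8/9)*R2:  [     0      0  -37/9  -86/9 ]
R4 <- R4 - (37/22)*R3:  [      0       0       0  -17/22 ]
Row echelon form:
[ 5     1      5       5 ]
[ 0  -9/5      1      -4 ]
[ 0     0  -22/9   -47/9 ]
[ 0     0      0  -17/22 ]
Nonzero rows / pivot columns: 4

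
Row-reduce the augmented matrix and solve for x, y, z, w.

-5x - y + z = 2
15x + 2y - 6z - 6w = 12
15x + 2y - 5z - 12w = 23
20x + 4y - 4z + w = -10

(0, -3, -1, -2)

Forward elimination on [A|b]:
R2 <- R2 - (-3)*R1:  [  0  -1  -3  -6  18 ]
R3 <- R3 - (-3)*R1:  [   0   -1   -2  -12   29 ]
R4 <- R4 - (-4)*R1:  [  0   0   0   1  -2 ]
R3 <- R3 - (1)*R2:  [  0   0   1  -6  11 ]
Row echelon form:
[ -5  -1   1   0  |   2 ]
[  0  -1  -3  -6  |  18 ]
[  0   0   1  -6  |  11 ]
[  0   0   0   1  |  -2 ]
Back-substitution:
w = (-2) / 1 = -2
z = (11 - (-6)*(-2)) / 1 = -1
y = (18 - (-3)*(-1) - (-6)*(-2)) / -1 = -3
x = (2 - (-1)*(-3) - (1)*(-1)) / -5 = 0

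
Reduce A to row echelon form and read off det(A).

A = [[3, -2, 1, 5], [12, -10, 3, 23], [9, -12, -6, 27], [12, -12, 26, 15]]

det(A) = 36

Forward elimination:
R2 <- R2 - (4)*R1:  [  0  -2  -1   3 ]
R3 <- R3 - (3)*R1:  [  0  -6  -9  12 ]
R4 <- R4 - (4)*R1:  [  0  -4  22  -5 ]
R3 <- R3 - (3)*R2:  [  0   0  -6   3 ]
R4 <- R4 - (2)*R2:  [   0    0   24  -11 ]
R4 <- R4 - (-4)*R3:  [ 0  0  0  1 ]
Upper-triangular form:
[ 3  -2   1  5 ]
[ 0  -2  -1  3 ]
[ 0   0  -6  3 ]
[ 0   0   0  1 ]
det(A) = (-1)^0 * (3) * (-2) * (-6) * (1) = 36  (0 row swaps -> sign +1)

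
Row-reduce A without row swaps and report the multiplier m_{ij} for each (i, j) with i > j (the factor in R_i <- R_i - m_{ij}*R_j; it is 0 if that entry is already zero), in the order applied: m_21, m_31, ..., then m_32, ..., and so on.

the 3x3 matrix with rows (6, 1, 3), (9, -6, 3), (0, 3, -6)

Forward elimination:
R2 <- R2 - (3/2)*R1:  [     0  -15/2   -3/2 ]
R3: entry in column 1 is already 0 -> m_{31} = 0 (no row operation needed)
R3 <- R3 - (-2/5)*R2:  [     0      0  -33/5 ]
Multipliers (in order of application): m_{21} = 3/2, m_{31} = 0, m_{32} = -2/5

multipliers: 3/2, 0, -2/5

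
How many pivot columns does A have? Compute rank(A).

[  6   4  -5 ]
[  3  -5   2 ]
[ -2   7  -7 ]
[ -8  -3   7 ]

Row reduction:
R2 <- R2 - (1/2)*R1:  [   0   -7  9/2 ]
R3 <- R3 - (-1/3)*R1:  [     0   25/3  -26/3 ]
R4 <- R4 - (-4/3)*R1:  [   0  7/3  1/3 ]
R3 <- R3 - (-25/21)*R2:  [       0        0  -139/42 ]
R4 <- R4 - (-1/3)*R2:  [    0     0  11/6 ]
R4 <- R4 - (-77/139)*R3:  [ 0  0  0 ]
Row echelon form:
[ 6   4       -5 ]
[ 0  -7      9/2 ]
[ 0   0  -139/42 ]
[ 0   0        0 ]
Nonzero rows / pivot columns: 3

rank(A) = 3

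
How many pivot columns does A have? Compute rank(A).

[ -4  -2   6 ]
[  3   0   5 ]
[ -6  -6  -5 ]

rank(A) = 3

Row reduction:
R2 <- R2 - (-3/4)*R1:  [    0  -3/2  19/2 ]
R3 <- R3 - (3/2)*R1:  [   0   -3  -14 ]
R3 <- R3 - (2)*R2:  [   0    0  -33 ]
Row echelon form:
[ -4    -2     6 ]
[  0  -3/2  19/2 ]
[  0     0   -33 ]
Nonzero rows / pivot columns: 3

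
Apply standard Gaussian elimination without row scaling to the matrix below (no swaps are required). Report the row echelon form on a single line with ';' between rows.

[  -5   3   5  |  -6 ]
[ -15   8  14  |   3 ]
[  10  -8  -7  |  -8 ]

REF = [-5 3 5 -6; 0 -1 -1 21; 0 0 5 -62]

Forward elimination:
R2 <- R2 - (3)*R1:  [  0  -1  -1  21 ]
R3 <- R3 - (-2)*R1:  [   0   -2    3  -20 ]
R3 <- R3 - (2)*R2:  [   0    0    5  -62 ]
Row echelon form:
[ -5   3   5  |   -6 ]
[  0  -1  -1  |   21 ]
[  0   0   5  |  -62 ]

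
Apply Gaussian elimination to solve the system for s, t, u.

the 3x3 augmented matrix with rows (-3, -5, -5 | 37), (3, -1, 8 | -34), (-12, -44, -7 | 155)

(1, -3, -5)

Forward elimination on [A|b]:
R2 <- R2 - (-1)*R1:  [  0  -6   3   3 ]
R3 <- R3 - (4)*R1:  [   0  -24   13    7 ]
R3 <- R3 - (4)*R2:  [  0   0   1  -5 ]
Row echelon form:
[ -3  -5  -5  |  37 ]
[  0  -6   3  |   3 ]
[  0   0   1  |  -5 ]
Back-substitution:
u = (-5) / 1 = -5
t = (3 - (3)*(-5)) / -6 = -3
s = (37 - (-5)*(-3) - (-5)*(-5)) / -3 = 1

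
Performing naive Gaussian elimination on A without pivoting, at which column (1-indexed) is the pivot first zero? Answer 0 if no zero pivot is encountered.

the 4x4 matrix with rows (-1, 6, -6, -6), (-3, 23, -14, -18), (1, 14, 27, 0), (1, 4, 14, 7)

Naive forward elimination:
R2 <- R2 - (3)*R1:  [ 0  5  4  0 ]
R3 <- R3 - (-1)*R1:  [  0  20  21  -6 ]
R4 <- R4 - (-1)*R1:  [  0  10   8   1 ]
R3 <- R3 - (4)*R2:  [  0   0   5  -6 ]
R4 <- R4 - (2)*R2:  [ 0  0  0  1 ]
All pivots nonzero; naive elimination completes without hitting a zero pivot.

first zero-pivot column = 0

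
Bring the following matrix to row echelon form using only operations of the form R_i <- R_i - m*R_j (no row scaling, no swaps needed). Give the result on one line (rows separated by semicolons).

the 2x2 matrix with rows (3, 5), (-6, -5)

REF = [3 5; 0 5]

Forward elimination:
R2 <- R2 - (-2)*R1:  [ 0  5 ]
Row echelon form:
[ 3  5 ]
[ 0  5 ]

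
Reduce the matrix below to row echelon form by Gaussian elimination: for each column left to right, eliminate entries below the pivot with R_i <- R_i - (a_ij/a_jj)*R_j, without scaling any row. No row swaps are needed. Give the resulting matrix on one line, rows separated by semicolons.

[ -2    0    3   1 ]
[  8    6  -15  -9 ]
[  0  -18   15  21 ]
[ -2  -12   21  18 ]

Forward elimination:
R2 <- R2 - (-4)*R1:  [  0   6  -3  -5 ]
R4 <- R4 - (1)*R1:  [   0  -12   18   17 ]
R3 <- R3 - (-3)*R2:  [ 0  0  6  6 ]
R4 <- R4 - (-2)*R2:  [  0   0  12   7 ]
R4 <- R4 - (2)*R3:  [  0   0   0  -5 ]
Row echelon form:
[ -2  0   3   1 ]
[  0  6  -3  -5 ]
[  0  0   6   6 ]
[  0  0   0  -5 ]

REF = [-2 0 3 1; 0 6 -3 -5; 0 0 6 6; 0 0 0 -5]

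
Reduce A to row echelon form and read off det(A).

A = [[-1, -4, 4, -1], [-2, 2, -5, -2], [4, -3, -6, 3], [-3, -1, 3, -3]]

det(A) = -53

Forward elimination:
R2 <- R2 - (2)*R1:  [   0   10  -13    0 ]
R3 <- R3 - (-4)*R1:  [   0  -19   10   -1 ]
R4 <- R4 - (3)*R1:  [  0  11  -9   0 ]
R3 <- R3 - (-19/10)*R2:  [       0        0  -147/10       -1 ]
R4 <- R4 - (11/10)*R2:  [     0      0  53/10      0 ]
R4 <- R4 - (-53/147)*R3:  [       0        0        0  -53/147 ]
Upper-triangular form:
[ -1  -4        4       -1 ]
[  0  10      -13        0 ]
[  0   0  -147/10       -1 ]
[  0   0        0  -53/147 ]
det(A) = (-1)^0 * (-1) * (10) * (-147/10) * (-53/147) = -53  (0 row swaps -> sign +1)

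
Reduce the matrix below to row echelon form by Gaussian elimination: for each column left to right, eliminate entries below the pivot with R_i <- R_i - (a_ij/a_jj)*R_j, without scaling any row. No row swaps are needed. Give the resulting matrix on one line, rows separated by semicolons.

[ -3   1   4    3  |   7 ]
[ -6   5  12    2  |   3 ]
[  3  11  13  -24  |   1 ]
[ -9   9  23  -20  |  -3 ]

REF = [-3 1 4 3 7; 0 3 4 -4 -11; 0 0 1 -5 52; 0 0 0 -6 -158]

Forward elimination:
R2 <- R2 - (2)*R1:  [   0    3    4   -4  -11 ]
R3 <- R3 - (-1)*R1:  [   0   12   17  -21    8 ]
R4 <- R4 - (3)*R1:  [   0    6   11  -29  -24 ]
R3 <- R3 - (4)*R2:  [  0   0   1  -5  52 ]
R4 <- R4 - (2)*R2:  [   0    0    3  -21   -2 ]
R4 <- R4 - (3)*R3:  [    0     0     0    -6  -158 ]
Row echelon form:
[ -3  1  4   3  |     7 ]
[  0  3  4  -4  |   -11 ]
[  0  0  1  -5  |    52 ]
[  0  0  0  -6  |  -158 ]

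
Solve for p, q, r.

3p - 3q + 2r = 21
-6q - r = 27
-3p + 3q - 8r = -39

Forward elimination on [A|b]:
R3 <- R3 - (-1)*R1:  [   0    0   -6  -18 ]
Row echelon form:
[ 3  -3   2  |   21 ]
[ 0  -6  -1  |   27 ]
[ 0   0  -6  |  -18 ]
Back-substitution:
r = (-18) / -6 = 3
q = (27 - (-1)*(3)) / -6 = -5
p = (21 - (-3)*(-5) - (2)*(3)) / 3 = 0

(0, -5, 3)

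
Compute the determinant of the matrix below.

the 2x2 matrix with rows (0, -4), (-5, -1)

det(A) = -20

Forward elimination:
R1 <-> R2   (pivot in column 1 was zero)
[ -5  -1 ]
[  0  -4 ]
Upper-triangular form:
[ -5  -1 ]
[  0  -4 ]
det(A) = (-1)^1 * (-5) * (-4) = -20  (1 row swap -> sign -1)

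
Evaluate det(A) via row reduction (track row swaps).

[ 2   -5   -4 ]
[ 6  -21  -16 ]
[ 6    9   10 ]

Forward elimination:
R2 <- R2 - (3)*R1:  [  0  -6  -4 ]
R3 <- R3 - (3)*R1:  [  0  24  22 ]
R3 <- R3 - (-4)*R2:  [ 0  0  6 ]
Upper-triangular form:
[ 2  -5  -4 ]
[ 0  -6  -4 ]
[ 0   0   6 ]
det(A) = (-1)^0 * (2) * (-6) * (6) = -72  (0 row swaps -> sign +1)

det(A) = -72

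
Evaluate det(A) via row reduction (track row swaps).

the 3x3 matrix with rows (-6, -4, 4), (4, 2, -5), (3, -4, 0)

det(A) = 92

Forward elimination:
R2 <- R2 - (-2/3)*R1:  [    0  -2/3  -7/3 ]
R3 <- R3 - (-1/2)*R1:  [  0  -6   2 ]
R3 <- R3 - (9)*R2:  [  0   0  23 ]
Upper-triangular form:
[ -6    -4     4 ]
[  0  -2/3  -7/3 ]
[  0     0    23 ]
det(A) = (-1)^0 * (-6) * (-2/3) * (23) = 92  (0 row swaps -> sign +1)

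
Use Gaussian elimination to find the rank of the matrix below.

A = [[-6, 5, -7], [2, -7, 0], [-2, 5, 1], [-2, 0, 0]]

Row reduction:
R2 <- R2 - (-1/3)*R1:  [     0  -16/3   -7/3 ]
R3 <- R3 - (1/3)*R1:  [    0  10/3  10/3 ]
R4 <- R4 - (1/3)*R1:  [    0  -5/3   7/3 ]
R3 <- R3 - (-5/8)*R2:  [    0     0  15/8 ]
R4 <- R4 - (5/16)*R2:  [     0      0  49/16 ]
R4 <- R4 - (49/30)*R3:  [ 0  0  0 ]
Row echelon form:
[ -6      5    -7 ]
[  0  -16/3  -7/3 ]
[  0      0  15/8 ]
[  0      0     0 ]
Nonzero rows / pivot columns: 3

rank(A) = 3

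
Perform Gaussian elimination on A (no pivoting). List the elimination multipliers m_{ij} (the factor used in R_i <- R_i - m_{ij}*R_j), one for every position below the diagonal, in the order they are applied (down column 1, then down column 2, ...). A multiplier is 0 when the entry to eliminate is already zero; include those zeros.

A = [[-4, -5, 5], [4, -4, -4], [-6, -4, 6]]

Forward elimination:
R2 <- R2 - (-1)*R1:  [  0  -9   1 ]
R3 <- R3 - (3/2)*R1:  [    0   7/2  -3/2 ]
R3 <- R3 - (-7/18)*R2:  [     0      0  -10/9 ]
Multipliers (in order of application): m_{21} = -1, m_{31} = 3/2, m_{32} = -7/18

multipliers: -1, 3/2, -7/18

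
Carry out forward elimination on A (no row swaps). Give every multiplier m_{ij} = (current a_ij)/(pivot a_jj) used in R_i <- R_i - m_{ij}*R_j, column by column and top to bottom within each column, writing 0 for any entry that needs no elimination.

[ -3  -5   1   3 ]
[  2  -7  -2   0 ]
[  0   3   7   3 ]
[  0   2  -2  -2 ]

multipliers: -2/3, 0, 0, -9/31, -6/31, -14/41

Forward elimination:
R2 <- R2 - (-2/3)*R1:  [     0  -31/3   -4/3      2 ]
R3: entry in column 1 is already 0 -> m_{31} = 0 (no row operation needed)
R4: entry in column 1 is already 0 -> m_{41} = 0 (no row operation needed)
R3 <- R3 - (-9/31)*R2:  [      0       0  205/31  111/31 ]
R4 <- R4 - (-6/31)*R2:  [      0       0  -70/31  -50/31 ]
R4 <- R4 - (-14/41)*R3:  [      0       0       0  -16/41 ]
Multipliers (in order of application): m_{21} = -2/3, m_{31} = 0, m_{41} = 0, m_{32} = -9/31, m_{42} = -6/31, m_{43} = -14/41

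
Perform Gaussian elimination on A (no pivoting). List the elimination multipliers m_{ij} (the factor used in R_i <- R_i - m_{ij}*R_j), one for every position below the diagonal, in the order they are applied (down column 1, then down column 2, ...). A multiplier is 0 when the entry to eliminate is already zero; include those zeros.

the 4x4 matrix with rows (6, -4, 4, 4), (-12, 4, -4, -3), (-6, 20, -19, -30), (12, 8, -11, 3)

multipliers: -2, -1, 2, -4, -4, -3

Forward elimination:
R2 <- R2 - (-2)*R1:  [  0  -4   4   5 ]
R3 <- R3 - (-1)*R1:  [   0   16  -15  -26 ]
R4 <- R4 - (2)*R1:  [   0   16  -19   -5 ]
R3 <- R3 - (-4)*R2:  [  0   0   1  -6 ]
R4 <- R4 - (-4)*R2:  [  0   0  -3  15 ]
R4 <- R4 - (-3)*R3:  [  0   0   0  -3 ]
Multipliers (in order of application): m_{21} = -2, m_{31} = -1, m_{41} = 2, m_{32} = -4, m_{42} = -4, m_{43} = -3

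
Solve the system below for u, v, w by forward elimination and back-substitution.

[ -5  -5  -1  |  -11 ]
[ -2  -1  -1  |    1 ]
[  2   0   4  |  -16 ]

(0, 3, -4)

Forward elimination on [A|b]:
R2 <- R2 - (2/5)*R1:  [    0     1  -3/5  27/5 ]
R3 <- R3 - (-2/5)*R1:  [      0      -2    18/5  -102/5 ]
R3 <- R3 - (-2)*R2:  [     0      0   12/5  -48/5 ]
Row echelon form:
[ -5  -5    -1  |    -11 ]
[  0   1  -3/5  |   27/5 ]
[  0   0  12/5  |  -48/5 ]
Back-substitution:
w = (-48/5) / (12/5) = -4
v = (27/5 - (-3/5)*(-4)) / 1 = 3
u = (-11 - (-5)*(3) - (-1)*(-4)) / -5 = 0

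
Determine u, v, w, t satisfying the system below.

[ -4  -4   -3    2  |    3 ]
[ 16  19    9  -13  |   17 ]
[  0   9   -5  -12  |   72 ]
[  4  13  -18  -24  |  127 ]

(-4, 5, -3, -1)

Forward elimination on [A|b]:
R2 <- R2 - (-4)*R1:  [  0   3  -3  -5  29 ]
R4 <- R4 - (-1)*R1:  [   0    9  -21  -22  130 ]
R3 <- R3 - (3)*R2:  [   0    0    4    3  -15 ]
R4 <- R4 - (3)*R2:  [   0    0  -12   -7   43 ]
R4 <- R4 - (-3)*R3:  [  0   0   0   2  -2 ]
Row echelon form:
[ -4  -4  -3   2  |    3 ]
[  0   3  -3  -5  |   29 ]
[  0   0   4   3  |  -15 ]
[  0   0   0   2  |   -2 ]
Back-substitution:
t = (-2) / 2 = -1
w = (-15 - (3)*(-1)) / 4 = -3
v = (29 - (-3)*(-3) - (-5)*(-1)) / 3 = 5
u = (3 - (-4)*(5) - (-3)*(-3) - (2)*(-1)) / -4 = -4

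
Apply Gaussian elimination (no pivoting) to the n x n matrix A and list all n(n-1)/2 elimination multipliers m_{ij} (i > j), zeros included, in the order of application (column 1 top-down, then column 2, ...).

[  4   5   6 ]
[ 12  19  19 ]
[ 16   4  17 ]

multipliers: 3, 4, -4

Forward elimination:
R2 <- R2 - (3)*R1:  [ 0  4  1 ]
R3 <- R3 - (4)*R1:  [   0  -16   -7 ]
R3 <- R3 - (-4)*R2:  [  0   0  -3 ]
Multipliers (in order of application): m_{21} = 3, m_{31} = 4, m_{32} = -4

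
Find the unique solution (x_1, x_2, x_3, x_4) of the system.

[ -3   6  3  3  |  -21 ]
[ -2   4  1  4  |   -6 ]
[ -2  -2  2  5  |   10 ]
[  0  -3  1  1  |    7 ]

(-1, -3, -4, 2)

Forward elimination on [A|b]:
R2 <- R2 - (2/3)*R1:  [  0   0  -1   2   8 ]
R3 <- R3 - (2/3)*R1:  [  0  -6   0   3  24 ]
R2 <-> R3   (pivot in column 2 was zero)
[ -3   6   3  3  -21 ]
[  0  -6   0  3   24 ]
[  0   0  -1  2    8 ]
[  0  -3   1  1    7 ]
R4 <- R4 - (1/2)*R2:  [    0     0     1  -1/2    -5 ]
R4 <- R4 - (-1)*R3:  [   0    0    0  3/2    3 ]
Row echelon form:
[ -3   6   3    3  |  -21 ]
[  0  -6   0    3  |   24 ]
[  0   0  -1    2  |    8 ]
[  0   0   0  3/2  |    3 ]
Back-substitution:
x_4 = (3) / (3/2) = 2
x_3 = (8 - (2)*(2)) / -1 = -4
x_2 = (24 - (3)*(2)) / -6 = -3
x_1 = (-21 - (6)*(-3) - (3)*(-4) - (3)*(2)) / -3 = -1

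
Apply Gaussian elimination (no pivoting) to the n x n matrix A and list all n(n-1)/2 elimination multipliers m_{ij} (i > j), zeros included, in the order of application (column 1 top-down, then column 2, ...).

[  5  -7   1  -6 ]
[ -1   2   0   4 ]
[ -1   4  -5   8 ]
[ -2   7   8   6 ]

multipliers: -1/5, -1/5, -2/5, 13/3, 7, -21/17

Forward elimination:
R2 <- R2 - (-1/5)*R1:  [    0   3/5   1/5  14/5 ]
R3 <- R3 - (-1/5)*R1:  [     0   13/5  -24/5   34/5 ]
R4 <- R4 - (-2/5)*R1:  [    0  21/5  42/5  18/5 ]
R3 <- R3 - (13/3)*R2:  [     0      0  -17/3  -16/3 ]
R4 <- R4 - (7)*R2:  [   0    0    7  -16 ]
R4 <- R4 - (-21/17)*R3:  [       0        0        0  -384/17 ]
Multipliers (in order of application): m_{21} = -1/5, m_{31} = -1/5, m_{41} = -2/5, m_{32} = 13/3, m_{42} = 7, m_{43} = -21/17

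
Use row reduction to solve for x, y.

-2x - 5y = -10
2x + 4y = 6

(-5, 4)

Forward elimination on [A|b]:
R2 <- R2 - (-1)*R1:  [  0  -1  -4 ]
Row echelon form:
[ -2  -5  |  -10 ]
[  0  -1  |   -4 ]
Back-substitution:
y = (-4) / -1 = 4
x = (-10 - (-5)*(4)) / -2 = -5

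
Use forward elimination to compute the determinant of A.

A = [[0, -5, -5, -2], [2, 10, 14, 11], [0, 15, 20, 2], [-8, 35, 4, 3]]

Forward elimination:
R1 <-> R2   (pivot in column 1 was zero)
[  2  10  14  11 ]
[  0  -5  -5  -2 ]
[  0  15  20   2 ]
[ -8  35   4   3 ]
R4 <- R4 - (-4)*R1:  [  0  75  60  47 ]
R3 <- R3 - (-3)*R2:  [  0   0   5  -4 ]
R4 <- R4 - (-15)*R2:  [   0    0  -15   17 ]
R4 <- R4 - (-3)*R3:  [ 0  0  0  5 ]
Upper-triangular form:
[ 2  10  14  11 ]
[ 0  -5  -5  -2 ]
[ 0   0   5  -4 ]
[ 0   0   0   5 ]
det(A) = (-1)^1 * (2) * (-5) * (5) * (5) = 250  (1 row swap -> sign -1)

det(A) = 250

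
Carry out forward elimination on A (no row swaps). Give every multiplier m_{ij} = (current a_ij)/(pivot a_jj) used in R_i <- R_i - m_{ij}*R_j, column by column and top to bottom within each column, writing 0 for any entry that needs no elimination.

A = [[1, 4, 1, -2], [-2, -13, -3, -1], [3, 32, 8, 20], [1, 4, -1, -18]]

Forward elimination:
R2 <- R2 - (-2)*R1:  [  0  -5  -1  -5 ]
R3 <- R3 - (3)*R1:  [  0  20   5  26 ]
R4 <- R4 - (1)*R1:  [   0    0   -2  -16 ]
R3 <- R3 - (-4)*R2:  [ 0  0  1  6 ]
R4: entry in column 2 is already 0 -> m_{42} = 0 (no row operation needed)
R4 <- R4 - (-2)*R3:  [  0   0   0  -4 ]
Multipliers (in order of application): m_{21} = -2, m_{31} = 3, m_{41} = 1, m_{32} = -4, m_{42} = 0, m_{43} = -2

multipliers: -2, 3, 1, -4, 0, -2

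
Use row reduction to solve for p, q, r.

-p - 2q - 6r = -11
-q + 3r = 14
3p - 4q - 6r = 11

(3, -5, 3)

Forward elimination on [A|b]:
R3 <- R3 - (-3)*R1:  [   0  -10  -24  -22 ]
R3 <- R3 - (10)*R2:  [    0     0   -54  -162 ]
Row echelon form:
[ -1  -2   -6  |   -11 ]
[  0  -1    3  |    14 ]
[  0   0  -54  |  -162 ]
Back-substitution:
r = (-162) / -54 = 3
q = (14 - (3)*(3)) / -1 = -5
p = (-11 - (-2)*(-5) - (-6)*(3)) / -1 = 3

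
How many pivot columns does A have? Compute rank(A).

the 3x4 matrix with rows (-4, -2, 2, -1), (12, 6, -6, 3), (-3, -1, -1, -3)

Row reduction:
R2 <- R2 - (-3)*R1:  [ 0  0  0  0 ]
R3 <- R3 - (3/4)*R1:  [    0   1/2  -5/2  -9/4 ]
R2 <-> R3   (pivot in column 2 was zero)
[ -4   -2     2    -1 ]
[  0  1/2  -5/2  -9/4 ]
[  0    0     0     0 ]
Row echelon form:
[ -4   -2     2    -1 ]
[  0  1/2  -5/2  -9/4 ]
[  0    0     0     0 ]
Nonzero rows / pivot columns: 2

rank(A) = 2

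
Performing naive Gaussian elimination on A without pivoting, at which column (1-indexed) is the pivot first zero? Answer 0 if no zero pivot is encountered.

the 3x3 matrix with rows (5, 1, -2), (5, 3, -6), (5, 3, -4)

first zero-pivot column = 0

Naive forward elimination:
R2 <- R2 - (1)*R1:  [  0   2  -4 ]
R3 <- R3 - (1)*R1:  [  0   2  -2 ]
R3 <- R3 - (1)*R2:  [ 0  0  2 ]
All pivots nonzero; naive elimination completes without hitting a zero pivot.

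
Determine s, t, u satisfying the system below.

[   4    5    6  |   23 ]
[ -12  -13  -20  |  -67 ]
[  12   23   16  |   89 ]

Forward elimination on [A|b]:
R2 <- R2 - (-3)*R1:  [  0   2  -2   2 ]
R3 <- R3 - (3)*R1:  [  0   8  -2  20 ]
R3 <- R3 - (4)*R2:  [  0   0   6  12 ]
Row echelon form:
[ 4  5   6  |  23 ]
[ 0  2  -2  |   2 ]
[ 0  0   6  |  12 ]
Back-substitution:
u = (12) / 6 = 2
t = (2 - (-2)*(2)) / 2 = 3
s = (23 - (5)*(3) - (6)*(2)) / 4 = -1

(-1, 3, 2)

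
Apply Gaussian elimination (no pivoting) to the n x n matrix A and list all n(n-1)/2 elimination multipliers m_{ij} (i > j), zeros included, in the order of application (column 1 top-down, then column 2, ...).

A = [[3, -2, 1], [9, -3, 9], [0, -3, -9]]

Forward elimination:
R2 <- R2 - (3)*R1:  [ 0  3  6 ]
R3: entry in column 1 is already 0 -> m_{31} = 0 (no row operation needed)
R3 <- R3 - (-1)*R2:  [  0   0  -3 ]
Multipliers (in order of application): m_{21} = 3, m_{31} = 0, m_{32} = -1

multipliers: 3, 0, -1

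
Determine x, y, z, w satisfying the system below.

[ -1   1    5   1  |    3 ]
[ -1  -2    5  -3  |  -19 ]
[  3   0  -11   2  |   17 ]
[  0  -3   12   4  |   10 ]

(3, 2, 0, 4)

Forward elimination on [A|b]:
R2 <- R2 - (1)*R1:  [   0   -3    0   -4  -22 ]
R3 <- R3 - (-3)*R1:  [  0   3   4   5  26 ]
R3 <- R3 - (-1)*R2:  [ 0  0  4  1  4 ]
R4 <- R4 - (1)*R2:  [  0   0  12   8  32 ]
R4 <- R4 - (3)*R3:  [  0   0   0   5  20 ]
Row echelon form:
[ -1   1  5   1  |    3 ]
[  0  -3  0  -4  |  -22 ]
[  0   0  4   1  |    4 ]
[  0   0  0   5  |   20 ]
Back-substitution:
w = (20) / 5 = 4
z = (4 - (1)*(4)) / 4 = 0
y = (-22 - (-4)*(4)) / -3 = 2
x = (3 - (1)*(2) - (5)*(0) - (1)*(4)) / -1 = 3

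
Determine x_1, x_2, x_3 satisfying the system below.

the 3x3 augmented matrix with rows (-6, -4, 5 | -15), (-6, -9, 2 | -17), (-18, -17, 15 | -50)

(1, 1, -1)

Forward elimination on [A|b]:
R2 <- R2 - (1)*R1:  [  0  -5  -3  -2 ]
R3 <- R3 - (3)*R1:  [  0  -5   0  -5 ]
R3 <- R3 - (1)*R2:  [  0   0   3  -3 ]
Row echelon form:
[ -6  -4   5  |  -15 ]
[  0  -5  -3  |   -2 ]
[  0   0   3  |   -3 ]
Back-substitution:
x_3 = (-3) / 3 = -1
x_2 = (-2 - (-3)*(-1)) / -5 = 1
x_1 = (-15 - (-4)*(1) - (5)*(-1)) / -6 = 1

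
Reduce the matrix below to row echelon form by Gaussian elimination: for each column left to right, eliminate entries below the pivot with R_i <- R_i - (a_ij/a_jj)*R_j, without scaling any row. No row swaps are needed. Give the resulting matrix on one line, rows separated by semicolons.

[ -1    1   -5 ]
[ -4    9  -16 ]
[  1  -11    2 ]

Forward elimination:
R2 <- R2 - (4)*R1:  [ 0  5  4 ]
R3 <- R3 - (-1)*R1:  [   0  -10   -3 ]
R3 <- R3 - (-2)*R2:  [ 0  0  5 ]
Row echelon form:
[ -1  1  -5 ]
[  0  5   4 ]
[  0  0   5 ]

REF = [-1 1 -5; 0 5 4; 0 0 5]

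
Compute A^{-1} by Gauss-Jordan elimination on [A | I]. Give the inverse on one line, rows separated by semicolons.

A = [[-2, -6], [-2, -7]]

Gauss-Jordan on [A | I]:
R1 <- (1/-2)*R1:  [    1     3  |  -1/2     0 ]
R2 <- R2 - (-2)*R1:  [  0  -1  |  -1   1 ]
R2 <- (1/-1)*R2:  [  0   1  |   1  -1 ]
R1 <- R1 - (3)*R2:  [    1     0  |  -7/2     3 ]
Right block of [I | A^{-1}] is the inverse:
[ -7/2   3 ]
[    1  -1 ]

inverse = [-7/2 3; 1 -1]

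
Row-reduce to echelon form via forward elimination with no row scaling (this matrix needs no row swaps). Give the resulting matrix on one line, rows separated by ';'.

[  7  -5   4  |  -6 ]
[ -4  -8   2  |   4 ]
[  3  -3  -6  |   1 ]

Forward elimination:
R2 <- R2 - (-4/7)*R1:  [     0  -76/7   30/7    4/7 ]
R3 <- R3 - (3/7)*R1:  [     0   -6/7  -54/7   25/7 ]
R3 <- R3 - (3/38)*R2:  [       0        0  -153/19    67/19 ]
Row echelon form:
[ 7     -5        4  |     -6 ]
[ 0  -76/7     30/7  |    4/7 ]
[ 0      0  -153/19  |  67/19 ]

REF = [7 -5 4 -6; 0 -76/7 30/7 4/7; 0 0 -153/19 67/19]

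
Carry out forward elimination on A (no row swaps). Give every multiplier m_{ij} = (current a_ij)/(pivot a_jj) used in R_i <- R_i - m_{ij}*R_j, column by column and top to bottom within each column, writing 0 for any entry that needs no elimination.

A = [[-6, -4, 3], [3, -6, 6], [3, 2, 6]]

Forward elimination:
R2 <- R2 - (-1/2)*R1:  [    0    -8  15/2 ]
R3 <- R3 - (-1/2)*R1:  [    0     0  15/2 ]
R3: entry in column 2 is already 0 -> m_{32} = 0 (no row operation needed)
Multipliers (in order of application): m_{21} = -1/2, m_{31} = -1/2, m_{32} = 0

multipliers: -1/2, -1/2, 0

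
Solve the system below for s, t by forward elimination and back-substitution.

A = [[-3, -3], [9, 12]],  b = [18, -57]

Forward elimination on [A|b]:
R2 <- R2 - (-3)*R1:  [  0   3  -3 ]
Row echelon form:
[ -3  -3  |  18 ]
[  0   3  |  -3 ]
Back-substitution:
t = (-3) / 3 = -1
s = (18 - (-3)*(-1)) / -3 = -5

(-5, -1)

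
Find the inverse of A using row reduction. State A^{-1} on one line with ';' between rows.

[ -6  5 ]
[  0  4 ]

Gauss-Jordan on [A | I]:
R1 <- (1/-6)*R1:  [    1  -5/6  |  -1/6     0 ]
R2 <- (1/4)*R2:  [   0    1  |    0  1/4 ]
R1 <- R1 - (-5/6)*R2:  [    1     0  |  -1/6  5/24 ]
Right block of [I | A^{-1}] is the inverse:
[ -1/6  5/24 ]
[    0   1/4 ]

inverse = [-1/6 5/24; 0 1/4]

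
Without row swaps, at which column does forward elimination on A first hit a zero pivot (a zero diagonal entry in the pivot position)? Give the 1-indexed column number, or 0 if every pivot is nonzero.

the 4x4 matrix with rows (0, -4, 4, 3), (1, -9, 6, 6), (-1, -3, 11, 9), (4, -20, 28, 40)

Naive forward elimination:
Pivot entry (1,1) is zero but row 2 has 1 in column 1 -> naive elimination stops; a row interchange (e.g. R1 <-> R2) would be required here.

first zero-pivot column = 1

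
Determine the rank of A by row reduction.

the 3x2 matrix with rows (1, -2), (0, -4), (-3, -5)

Row reduction:
R3 <- R3 - (-3)*R1:  [   0  -11 ]
R3 <- R3 - (11/4)*R2:  [ 0  0 ]
Row echelon form:
[ 1  -2 ]
[ 0  -4 ]
[ 0   0 ]
Nonzero rows / pivot columns: 2

rank(A) = 2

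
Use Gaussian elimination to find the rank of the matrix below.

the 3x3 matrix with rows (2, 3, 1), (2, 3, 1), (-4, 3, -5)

rank(A) = 2

Row reduction:
R2 <- R2 - (1)*R1:  [ 0  0  0 ]
R3 <- R3 - (-2)*R1:  [  0   9  -3 ]
R2 <-> R3   (pivot in column 2 was zero)
[ 2  3   1 ]
[ 0  9  -3 ]
[ 0  0   0 ]
Row echelon form:
[ 2  3   1 ]
[ 0  9  -3 ]
[ 0  0   0 ]
Nonzero rows / pivot columns: 2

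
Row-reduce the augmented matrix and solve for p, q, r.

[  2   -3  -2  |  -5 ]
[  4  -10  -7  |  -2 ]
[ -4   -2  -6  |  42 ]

Forward elimination on [A|b]:
R2 <- R2 - (2)*R1:  [  0  -4  -3   8 ]
R3 <- R3 - (-2)*R1:  [   0   -8  -10   32 ]
R3 <- R3 - (2)*R2:  [  0   0  -4  16 ]
Row echelon form:
[ 2  -3  -2  |  -5 ]
[ 0  -4  -3  |   8 ]
[ 0   0  -4  |  16 ]
Back-substitution:
r = (16) / -4 = -4
q = (8 - (-3)*(-4)) / -4 = 1
p = (-5 - (-3)*(1) - (-2)*(-4)) / 2 = -5

(-5, 1, -4)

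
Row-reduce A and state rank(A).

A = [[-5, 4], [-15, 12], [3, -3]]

rank(A) = 2

Row reduction:
R2 <- R2 - (3)*R1:  [ 0  0 ]
R3 <- R3 - (-3/5)*R1:  [    0  -3/5 ]
R2 <-> R3   (pivot in column 2 was zero)
[ -5     4 ]
[  0  -3/5 ]
[  0     0 ]
Row echelon form:
[ -5     4 ]
[  0  -3/5 ]
[  0     0 ]
Nonzero rows / pivot columns: 2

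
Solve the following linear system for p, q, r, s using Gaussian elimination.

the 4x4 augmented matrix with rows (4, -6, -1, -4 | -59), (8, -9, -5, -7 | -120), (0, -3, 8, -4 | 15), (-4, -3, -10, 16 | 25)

(-5, 3, 5, 4)

Forward elimination on [A|b]:
R2 <- R2 - (2)*R1:  [  0   3  -3   1  -2 ]
R4 <- R4 - (-1)*R1:  [   0   -9  -11   12  -34 ]
R3 <- R3 - (-1)*R2:  [  0   0   5  -3  13 ]
R4 <- R4 - (-3)*R2:  [   0    0  -20   15  -40 ]
R4 <- R4 - (-4)*R3:  [  0   0   0   3  12 ]
Row echelon form:
[ 4  -6  -1  -4  |  -59 ]
[ 0   3  -3   1  |   -2 ]
[ 0   0   5  -3  |   13 ]
[ 0   0   0   3  |   12 ]
Back-substitution:
s = (12) / 3 = 4
r = (13 - (-3)*(4)) / 5 = 5
q = (-2 - (-3)*(5) - (1)*(4)) / 3 = 3
p = (-59 - (-6)*(3) - (-1)*(5) - (-4)*(4)) / 4 = -5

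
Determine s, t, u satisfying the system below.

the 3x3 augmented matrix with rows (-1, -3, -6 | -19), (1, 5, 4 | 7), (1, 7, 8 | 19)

Forward elimination on [A|b]:
R2 <- R2 - (-1)*R1:  [   0    2   -2  -12 ]
R3 <- R3 - (-1)*R1:  [ 0  4  2  0 ]
R3 <- R3 - (2)*R2:  [  0   0   6  24 ]
Row echelon form:
[ -1  -3  -6  |  -19 ]
[  0   2  -2  |  -12 ]
[  0   0   6  |   24 ]
Back-substitution:
u = (24) / 6 = 4
t = (-12 - (-2)*(4)) / 2 = -2
s = (-19 - (-3)*(-2) - (-6)*(4)) / -1 = 1

(1, -2, 4)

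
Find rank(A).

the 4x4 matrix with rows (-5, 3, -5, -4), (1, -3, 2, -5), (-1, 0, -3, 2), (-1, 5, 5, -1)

Row reduction:
R2 <- R2 - (-1/5)*R1:  [     0  -12/5      1  -29/5 ]
R3 <- R3 - (1/5)*R1:  [    0  -3/5    -2  14/5 ]
R4 <- R4 - (1/5)*R1:  [    0  22/5     6  -1/5 ]
R3 <- R3 - (1/4)*R2:  [    0     0  -9/4  17/4 ]
R4 <- R4 - (-11/6)*R2:  [     0      0   47/6  -65/6 ]
R4 <- R4 - (-94/27)*R3:  [      0       0       0  107/27 ]
Row echelon form:
[ -5      3    -5      -4 ]
[  0  -12/5     1   -29/5 ]
[  0      0  -9/4    17/4 ]
[  0      0     0  107/27 ]
Nonzero rows / pivot columns: 4

rank(A) = 4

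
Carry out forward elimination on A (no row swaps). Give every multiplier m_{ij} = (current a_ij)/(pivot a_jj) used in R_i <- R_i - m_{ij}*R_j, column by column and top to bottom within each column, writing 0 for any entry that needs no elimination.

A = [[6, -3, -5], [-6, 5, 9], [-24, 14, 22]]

multipliers: -1, -4, 1

Forward elimination:
R2 <- R2 - (-1)*R1:  [ 0  2  4 ]
R3 <- R3 - (-4)*R1:  [ 0  2  2 ]
R3 <- R3 - (1)*R2:  [  0   0  -2 ]
Multipliers (in order of application): m_{21} = -1, m_{31} = -4, m_{32} = 1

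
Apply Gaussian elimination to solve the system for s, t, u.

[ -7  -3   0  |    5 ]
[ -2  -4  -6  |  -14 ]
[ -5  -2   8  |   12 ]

(-2, 3, 1)

Forward elimination on [A|b]:
R2 <- R2 - (2/7)*R1:  [      0   -22/7      -6  -108/7 ]
R3 <- R3 - (5/7)*R1:  [    0   1/7     8  59/7 ]
R3 <- R3 - (-1/22)*R2:  [     0      0  85/11  85/11 ]
Row echelon form:
[ -7     -3      0  |       5 ]
[  0  -22/7     -6  |  -108/7 ]
[  0      0  85/11  |   85/11 ]
Back-substitution:
u = (85/11) / (85/11) = 1
t = (-108/7 - (-6)*(1)) / (-22/7) = 3
s = (5 - (-3)*(3)) / -7 = -2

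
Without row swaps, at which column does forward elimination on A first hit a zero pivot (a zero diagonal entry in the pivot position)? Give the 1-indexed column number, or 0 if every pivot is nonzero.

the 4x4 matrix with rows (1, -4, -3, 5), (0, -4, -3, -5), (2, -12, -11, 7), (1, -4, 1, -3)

Naive forward elimination:
R3 <- R3 - (2)*R1:  [  0  -4  -5  -3 ]
R4 <- R4 - (1)*R1:  [  0   0   4  -8 ]
R3 <- R3 - (1)*R2:  [  0   0  -2   2 ]
R4 <- R4 - (-2)*R3:  [  0   0   0  -4 ]
All pivots nonzero; naive elimination completes without hitting a zero pivot.

first zero-pivot column = 0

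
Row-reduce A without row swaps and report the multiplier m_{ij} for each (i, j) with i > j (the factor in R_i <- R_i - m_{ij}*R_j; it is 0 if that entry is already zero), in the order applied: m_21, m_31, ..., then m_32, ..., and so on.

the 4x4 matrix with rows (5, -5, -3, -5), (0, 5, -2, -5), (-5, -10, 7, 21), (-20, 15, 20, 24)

multipliers: 0, -1, -4, -3, -1, -3

Forward elimination:
R2: entry in column 1 is already 0 -> m_{21} = 0 (no row operation needed)
R3 <- R3 - (-1)*R1:  [   0  -15    4   16 ]
R4 <- R4 - (-4)*R1:  [  0  -5   8   4 ]
R3 <- R3 - (-3)*R2:  [  0   0  -2   1 ]
R4 <- R4 - (-1)*R2:  [  0   0   6  -1 ]
R4 <- R4 - (-3)*R3:  [ 0  0  0  2 ]
Multipliers (in order of application): m_{21} = 0, m_{31} = -1, m_{41} = -4, m_{32} = -3, m_{42} = -1, m_{43} = -3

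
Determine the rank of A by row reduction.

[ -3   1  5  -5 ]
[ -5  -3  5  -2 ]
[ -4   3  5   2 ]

rank(A) = 3

Row reduction:
R2 <- R2 - (5/3)*R1:  [     0  -14/3  -10/3   19/3 ]
R3 <- R3 - (4/3)*R1:  [    0   5/3  -5/3  26/3 ]
R3 <- R3 - (-5/14)*R2:  [      0       0   -20/7  153/14 ]
Row echelon form:
[ -3      1      5      -5 ]
[  0  -14/3  -10/3    19/3 ]
[  0      0  -20/7  153/14 ]
Nonzero rows / pivot columns: 3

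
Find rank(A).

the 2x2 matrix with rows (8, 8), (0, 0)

rank(A) = 1

Row reduction:
Row echelon form:
[ 8  8 ]
[ 0  0 ]
Nonzero rows / pivot columns: 1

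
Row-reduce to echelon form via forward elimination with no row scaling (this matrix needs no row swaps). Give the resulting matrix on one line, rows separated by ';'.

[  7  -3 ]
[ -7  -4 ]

Forward elimination:
R2 <- R2 - (-1)*R1:  [  0  -7 ]
Row echelon form:
[ 7  -3 ]
[ 0  -7 ]

REF = [7 -3; 0 -7]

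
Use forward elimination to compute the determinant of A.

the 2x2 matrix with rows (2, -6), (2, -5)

Forward elimination:
R2 <- R2 - (1)*R1:  [ 0  1 ]
Upper-triangular form:
[ 2  -6 ]
[ 0   1 ]
det(A) = (-1)^0 * (2) * (1) = 2  (0 row swaps -> sign +1)

det(A) = 2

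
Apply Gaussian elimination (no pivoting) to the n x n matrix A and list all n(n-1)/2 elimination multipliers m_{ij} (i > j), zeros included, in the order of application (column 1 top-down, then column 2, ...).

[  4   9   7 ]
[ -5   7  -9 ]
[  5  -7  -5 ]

Forward elimination:
R2 <- R2 - (-5/4)*R1:  [    0  73/4  -1/4 ]
R3 <- R3 - (5/4)*R1:  [     0  -73/4  -55/4 ]
R3 <- R3 - (-1)*R2:  [   0    0  -14 ]
Multipliers (in order of application): m_{21} = -5/4, m_{31} = 5/4, m_{32} = -1

multipliers: -5/4, 5/4, -1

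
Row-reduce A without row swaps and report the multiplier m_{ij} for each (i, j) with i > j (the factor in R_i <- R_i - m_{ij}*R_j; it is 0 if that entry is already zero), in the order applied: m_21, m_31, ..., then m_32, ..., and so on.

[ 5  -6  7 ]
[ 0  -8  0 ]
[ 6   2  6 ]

multipliers: 0, 6/5, -23/20

Forward elimination:
R2: entry in column 1 is already 0 -> m_{21} = 0 (no row operation needed)
R3 <- R3 - (6/5)*R1:  [     0   46/5  -12/5 ]
R3 <- R3 - (-23/20)*R2:  [     0      0  -12/5 ]
Multipliers (in order of application): m_{21} = 0, m_{31} = 6/5, m_{32} = -23/20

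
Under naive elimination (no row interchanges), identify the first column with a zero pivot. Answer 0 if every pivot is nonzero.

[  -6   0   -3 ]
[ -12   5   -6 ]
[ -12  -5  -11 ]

first zero-pivot column = 0

Naive forward elimination:
R2 <- R2 - (2)*R1:  [ 0  5  0 ]
R3 <- R3 - (2)*R1:  [  0  -5  -5 ]
R3 <- R3 - (-1)*R2:  [  0   0  -5 ]
All pivots nonzero; naive elimination completes without hitting a zero pivot.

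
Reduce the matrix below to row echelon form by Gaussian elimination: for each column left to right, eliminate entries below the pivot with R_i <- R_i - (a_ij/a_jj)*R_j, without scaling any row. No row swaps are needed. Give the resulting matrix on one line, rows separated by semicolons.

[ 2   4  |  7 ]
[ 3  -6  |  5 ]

Forward elimination:
R2 <- R2 - (3/2)*R1:  [     0    -12  -11/2 ]
Row echelon form:
[ 2    4  |      7 ]
[ 0  -12  |  -11/2 ]

REF = [2 4 7; 0 -12 -11/2]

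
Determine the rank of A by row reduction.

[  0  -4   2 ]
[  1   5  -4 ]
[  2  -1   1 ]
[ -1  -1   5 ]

rank(A) = 3

Row reduction:
R1 <-> R2   (pivot in column 1 was zero)
[  1   5  -4 ]
[  0  -4   2 ]
[  2  -1   1 ]
[ -1  -1   5 ]
R3 <- R3 - (2)*R1:  [   0  -11    9 ]
R4 <- R4 - (-1)*R1:  [ 0  4  1 ]
R3 <- R3 - (11/4)*R2:  [   0    0  7/2 ]
R4 <- R4 - (-1)*R2:  [ 0  0  3 ]
R4 <- R4 - (6/7)*R3:  [ 0  0  0 ]
Row echelon form:
[ 1   5   -4 ]
[ 0  -4    2 ]
[ 0   0  7/2 ]
[ 0   0    0 ]
Nonzero rows / pivot columns: 3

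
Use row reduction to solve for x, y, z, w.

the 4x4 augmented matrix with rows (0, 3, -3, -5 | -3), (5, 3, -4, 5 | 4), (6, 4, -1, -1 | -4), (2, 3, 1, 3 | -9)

(1, -3, -2, 0)

Forward elimination on [A|b]:
R1 <-> R2   (pivot in column 1 was zero)
[ 5  3  -4   5   4 ]
[ 0  3  -3  -5  -3 ]
[ 6  4  -1  -1  -4 ]
[ 2  3   1   3  -9 ]
R3 <- R3 - (6/5)*R1:  [     0    2/5   19/5     -7  -44/5 ]
R4 <- R4 - (2/5)*R1:  [     0    9/5   13/5      1  -53/5 ]
R3 <- R3 - (2/15)*R2:  [     0      0   21/5  -19/3  -42/5 ]
R4 <- R4 - (3/5)*R2:  [     0      0   22/5      4  -44/5 ]
R4 <- R4 - (22/21)*R3:  [      0       0       0  670/63       0 ]
Row echelon form:
[ 5  3    -4       5  |      4 ]
[ 0  3    -3      -5  |     -3 ]
[ 0  0  21/5   -19/3  |  -42/5 ]
[ 0  0     0  670/63  |      0 ]
Back-substitution:
w = (0) / (670/63) = 0
z = (-42/5 - (-19/3)*(0)) / (21/5) = -2
y = (-3 - (-3)*(-2) - (-5)*(0)) / 3 = -3
x = (4 - (3)*(-3) - (-4)*(-2) - (5)*(0)) / 5 = 1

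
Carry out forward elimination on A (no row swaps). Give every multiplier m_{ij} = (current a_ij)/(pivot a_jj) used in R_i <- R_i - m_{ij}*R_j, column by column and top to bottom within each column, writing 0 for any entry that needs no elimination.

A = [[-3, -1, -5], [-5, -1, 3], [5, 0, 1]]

multipliers: 5/3, -5/3, -5/2

Forward elimination:
R2 <- R2 - (5/3)*R1:  [    0   2/3  34/3 ]
R3 <- R3 - (-5/3)*R1:  [     0   -5/3  -22/3 ]
R3 <- R3 - (-5/2)*R2:  [  0   0  21 ]
Multipliers (in order of application): m_{21} = 5/3, m_{31} = -5/3, m_{32} = -5/2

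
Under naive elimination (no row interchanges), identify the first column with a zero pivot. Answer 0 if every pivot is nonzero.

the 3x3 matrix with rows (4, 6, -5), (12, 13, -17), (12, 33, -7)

first zero-pivot column = 0

Naive forward elimination:
R2 <- R2 - (3)*R1:  [  0  -5  -2 ]
R3 <- R3 - (3)*R1:  [  0  15   8 ]
R3 <- R3 - (-3)*R2:  [ 0  0  2 ]
All pivots nonzero; naive elimination completes without hitting a zero pivot.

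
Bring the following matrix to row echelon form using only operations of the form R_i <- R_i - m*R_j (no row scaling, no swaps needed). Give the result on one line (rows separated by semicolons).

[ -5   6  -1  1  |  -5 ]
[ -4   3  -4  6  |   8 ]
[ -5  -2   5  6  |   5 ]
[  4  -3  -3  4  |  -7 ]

Forward elimination:
R2 <- R2 - (4/5)*R1:  [     0   -9/5  -16/5   26/5     12 ]
R3 <- R3 - (1)*R1:  [  0  -8   6   5  10 ]
R4 <- R4 - (-4/5)*R1:  [     0    9/5  -19/5   24/5    -11 ]
R3 <- R3 - (40/9)*R2:  [      0       0   182/9  -163/9  -130/3 ]
R4 <- R4 - (-1)*R2:  [  0   0  -7  10   1 ]
R4 <- R4 - (-9/26)*R3:  [     0      0      0  97/26    -14 ]
Row echelon form:
[ -5     6     -1       1  |      -5 ]
[  0  -9/5  -16/5    26/5  |      12 ]
[  0     0  182/9  -163/9  |  -130/3 ]
[  0     0      0   97/26  |     -14 ]

REF = [-5 6 -1 1 -5; 0 -9/5 -16/5 26/5 12; 0 0 182/9 -163/9 -130/3; 0 0 0 97/26 -14]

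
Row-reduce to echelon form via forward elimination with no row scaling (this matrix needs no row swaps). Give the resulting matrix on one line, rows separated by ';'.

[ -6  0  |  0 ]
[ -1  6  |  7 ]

Forward elimination:
R2 <- R2 - (1/6)*R1:  [ 0  6  7 ]
Row echelon form:
[ -6  0  |  0 ]
[  0  6  |  7 ]

REF = [-6 0 0; 0 6 7]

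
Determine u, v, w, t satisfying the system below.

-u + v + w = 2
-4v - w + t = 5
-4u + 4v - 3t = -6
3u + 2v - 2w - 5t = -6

Forward elimination on [A|b]:
R3 <- R3 - (4)*R1:  [   0    0   -4   -3  -14 ]
R4 <- R4 - (-3)*R1:  [  0   5   1  -5   0 ]
R4 <- R4 - (-5/4)*R2:  [     0      0   -1/4  -15/4   25/4 ]
R4 <- R4 - (1/16)*R3:  [      0       0       0  -57/16    57/8 ]
Row echelon form:
[ -1   1   1       0  |     2 ]
[  0  -4  -1       1  |     5 ]
[  0   0  -4      -3  |   -14 ]
[  0   0   0  -57/16  |  57/8 ]
Back-substitution:
t = (57/8) / (-57/16) = -2
w = (-14 - (-3)*(-2)) / -4 = 5
v = (5 - (-1)*(5) - (1)*(-2)) / -4 = -3
u = (2 - (1)*(-3) - (1)*(5)) / -1 = 0

(0, -3, 5, -2)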